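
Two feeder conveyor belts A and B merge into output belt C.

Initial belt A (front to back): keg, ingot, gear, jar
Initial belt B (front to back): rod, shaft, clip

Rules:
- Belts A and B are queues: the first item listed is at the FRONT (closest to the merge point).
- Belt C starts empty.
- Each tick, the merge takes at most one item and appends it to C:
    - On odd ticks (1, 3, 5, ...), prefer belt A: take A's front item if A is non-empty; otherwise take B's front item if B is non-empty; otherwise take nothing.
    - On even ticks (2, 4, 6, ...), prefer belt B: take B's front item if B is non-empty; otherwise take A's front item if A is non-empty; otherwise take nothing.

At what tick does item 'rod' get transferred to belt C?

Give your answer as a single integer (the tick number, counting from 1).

Answer: 2

Derivation:
Tick 1: prefer A, take keg from A; A=[ingot,gear,jar] B=[rod,shaft,clip] C=[keg]
Tick 2: prefer B, take rod from B; A=[ingot,gear,jar] B=[shaft,clip] C=[keg,rod]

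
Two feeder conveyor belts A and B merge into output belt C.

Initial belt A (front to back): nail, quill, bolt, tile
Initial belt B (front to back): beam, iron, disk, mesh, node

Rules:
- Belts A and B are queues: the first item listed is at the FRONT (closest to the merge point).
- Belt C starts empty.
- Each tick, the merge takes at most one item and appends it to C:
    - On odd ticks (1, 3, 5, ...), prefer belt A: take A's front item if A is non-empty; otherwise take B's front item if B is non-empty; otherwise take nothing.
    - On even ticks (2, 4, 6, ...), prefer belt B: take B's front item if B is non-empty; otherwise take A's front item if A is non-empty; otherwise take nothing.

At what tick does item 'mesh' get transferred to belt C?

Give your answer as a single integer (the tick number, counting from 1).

Answer: 8

Derivation:
Tick 1: prefer A, take nail from A; A=[quill,bolt,tile] B=[beam,iron,disk,mesh,node] C=[nail]
Tick 2: prefer B, take beam from B; A=[quill,bolt,tile] B=[iron,disk,mesh,node] C=[nail,beam]
Tick 3: prefer A, take quill from A; A=[bolt,tile] B=[iron,disk,mesh,node] C=[nail,beam,quill]
Tick 4: prefer B, take iron from B; A=[bolt,tile] B=[disk,mesh,node] C=[nail,beam,quill,iron]
Tick 5: prefer A, take bolt from A; A=[tile] B=[disk,mesh,node] C=[nail,beam,quill,iron,bolt]
Tick 6: prefer B, take disk from B; A=[tile] B=[mesh,node] C=[nail,beam,quill,iron,bolt,disk]
Tick 7: prefer A, take tile from A; A=[-] B=[mesh,node] C=[nail,beam,quill,iron,bolt,disk,tile]
Tick 8: prefer B, take mesh from B; A=[-] B=[node] C=[nail,beam,quill,iron,bolt,disk,tile,mesh]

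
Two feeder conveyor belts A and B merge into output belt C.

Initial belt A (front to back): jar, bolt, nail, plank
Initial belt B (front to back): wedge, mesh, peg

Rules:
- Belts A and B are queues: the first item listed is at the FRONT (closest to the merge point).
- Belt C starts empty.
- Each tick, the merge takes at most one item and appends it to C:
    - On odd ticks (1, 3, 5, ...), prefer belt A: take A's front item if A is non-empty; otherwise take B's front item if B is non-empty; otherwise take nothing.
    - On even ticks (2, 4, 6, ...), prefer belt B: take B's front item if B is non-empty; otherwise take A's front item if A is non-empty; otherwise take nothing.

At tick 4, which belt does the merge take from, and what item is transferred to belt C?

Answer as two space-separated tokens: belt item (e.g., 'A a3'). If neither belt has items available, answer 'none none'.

Tick 1: prefer A, take jar from A; A=[bolt,nail,plank] B=[wedge,mesh,peg] C=[jar]
Tick 2: prefer B, take wedge from B; A=[bolt,nail,plank] B=[mesh,peg] C=[jar,wedge]
Tick 3: prefer A, take bolt from A; A=[nail,plank] B=[mesh,peg] C=[jar,wedge,bolt]
Tick 4: prefer B, take mesh from B; A=[nail,plank] B=[peg] C=[jar,wedge,bolt,mesh]

Answer: B mesh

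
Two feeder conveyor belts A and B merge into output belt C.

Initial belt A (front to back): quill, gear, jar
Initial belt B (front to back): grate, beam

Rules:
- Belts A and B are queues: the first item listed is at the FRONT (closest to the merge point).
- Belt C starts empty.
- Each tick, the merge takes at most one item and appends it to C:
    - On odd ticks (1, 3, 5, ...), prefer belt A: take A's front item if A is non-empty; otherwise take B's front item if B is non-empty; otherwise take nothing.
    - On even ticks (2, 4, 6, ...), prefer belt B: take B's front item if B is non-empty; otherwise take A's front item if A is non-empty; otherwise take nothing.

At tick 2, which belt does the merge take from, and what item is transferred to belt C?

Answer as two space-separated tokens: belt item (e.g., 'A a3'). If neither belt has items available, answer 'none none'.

Answer: B grate

Derivation:
Tick 1: prefer A, take quill from A; A=[gear,jar] B=[grate,beam] C=[quill]
Tick 2: prefer B, take grate from B; A=[gear,jar] B=[beam] C=[quill,grate]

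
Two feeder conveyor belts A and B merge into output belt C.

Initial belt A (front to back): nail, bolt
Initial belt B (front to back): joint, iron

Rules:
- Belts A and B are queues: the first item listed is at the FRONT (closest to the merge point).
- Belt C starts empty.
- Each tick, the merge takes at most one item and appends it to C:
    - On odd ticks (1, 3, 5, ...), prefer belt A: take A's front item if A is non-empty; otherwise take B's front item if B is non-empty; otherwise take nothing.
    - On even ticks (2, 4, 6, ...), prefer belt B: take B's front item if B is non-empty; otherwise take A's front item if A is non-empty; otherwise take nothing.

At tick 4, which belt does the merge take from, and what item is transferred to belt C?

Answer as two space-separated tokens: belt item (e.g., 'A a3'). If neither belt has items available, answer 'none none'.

Answer: B iron

Derivation:
Tick 1: prefer A, take nail from A; A=[bolt] B=[joint,iron] C=[nail]
Tick 2: prefer B, take joint from B; A=[bolt] B=[iron] C=[nail,joint]
Tick 3: prefer A, take bolt from A; A=[-] B=[iron] C=[nail,joint,bolt]
Tick 4: prefer B, take iron from B; A=[-] B=[-] C=[nail,joint,bolt,iron]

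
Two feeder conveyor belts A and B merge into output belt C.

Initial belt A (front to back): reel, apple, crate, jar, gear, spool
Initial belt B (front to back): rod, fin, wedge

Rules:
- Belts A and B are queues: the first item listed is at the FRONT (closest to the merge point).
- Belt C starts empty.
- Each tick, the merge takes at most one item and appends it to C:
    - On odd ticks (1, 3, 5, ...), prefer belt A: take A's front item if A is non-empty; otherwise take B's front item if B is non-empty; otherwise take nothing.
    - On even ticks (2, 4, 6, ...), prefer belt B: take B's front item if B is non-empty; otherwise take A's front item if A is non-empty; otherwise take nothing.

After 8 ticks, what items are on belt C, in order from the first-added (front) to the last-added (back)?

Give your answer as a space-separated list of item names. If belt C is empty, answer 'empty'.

Answer: reel rod apple fin crate wedge jar gear

Derivation:
Tick 1: prefer A, take reel from A; A=[apple,crate,jar,gear,spool] B=[rod,fin,wedge] C=[reel]
Tick 2: prefer B, take rod from B; A=[apple,crate,jar,gear,spool] B=[fin,wedge] C=[reel,rod]
Tick 3: prefer A, take apple from A; A=[crate,jar,gear,spool] B=[fin,wedge] C=[reel,rod,apple]
Tick 4: prefer B, take fin from B; A=[crate,jar,gear,spool] B=[wedge] C=[reel,rod,apple,fin]
Tick 5: prefer A, take crate from A; A=[jar,gear,spool] B=[wedge] C=[reel,rod,apple,fin,crate]
Tick 6: prefer B, take wedge from B; A=[jar,gear,spool] B=[-] C=[reel,rod,apple,fin,crate,wedge]
Tick 7: prefer A, take jar from A; A=[gear,spool] B=[-] C=[reel,rod,apple,fin,crate,wedge,jar]
Tick 8: prefer B, take gear from A; A=[spool] B=[-] C=[reel,rod,apple,fin,crate,wedge,jar,gear]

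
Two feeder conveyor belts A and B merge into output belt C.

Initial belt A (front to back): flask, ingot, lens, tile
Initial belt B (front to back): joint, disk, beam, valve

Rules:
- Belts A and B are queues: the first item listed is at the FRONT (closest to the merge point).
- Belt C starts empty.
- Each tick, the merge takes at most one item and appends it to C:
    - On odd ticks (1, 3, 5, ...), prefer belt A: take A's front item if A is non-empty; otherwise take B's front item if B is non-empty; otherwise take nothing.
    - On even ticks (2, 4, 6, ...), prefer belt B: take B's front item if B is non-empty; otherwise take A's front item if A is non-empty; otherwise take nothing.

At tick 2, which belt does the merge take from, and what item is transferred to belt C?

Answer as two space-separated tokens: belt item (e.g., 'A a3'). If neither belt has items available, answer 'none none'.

Tick 1: prefer A, take flask from A; A=[ingot,lens,tile] B=[joint,disk,beam,valve] C=[flask]
Tick 2: prefer B, take joint from B; A=[ingot,lens,tile] B=[disk,beam,valve] C=[flask,joint]

Answer: B joint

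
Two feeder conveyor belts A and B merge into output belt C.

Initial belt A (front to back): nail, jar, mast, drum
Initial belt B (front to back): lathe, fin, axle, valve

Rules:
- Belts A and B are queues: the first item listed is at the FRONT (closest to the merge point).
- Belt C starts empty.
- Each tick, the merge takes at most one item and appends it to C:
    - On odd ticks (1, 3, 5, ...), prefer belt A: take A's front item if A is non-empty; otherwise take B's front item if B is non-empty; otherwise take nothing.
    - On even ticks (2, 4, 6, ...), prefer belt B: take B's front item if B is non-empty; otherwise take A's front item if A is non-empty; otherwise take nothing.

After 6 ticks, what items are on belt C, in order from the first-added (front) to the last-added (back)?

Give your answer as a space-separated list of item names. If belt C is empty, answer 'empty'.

Answer: nail lathe jar fin mast axle

Derivation:
Tick 1: prefer A, take nail from A; A=[jar,mast,drum] B=[lathe,fin,axle,valve] C=[nail]
Tick 2: prefer B, take lathe from B; A=[jar,mast,drum] B=[fin,axle,valve] C=[nail,lathe]
Tick 3: prefer A, take jar from A; A=[mast,drum] B=[fin,axle,valve] C=[nail,lathe,jar]
Tick 4: prefer B, take fin from B; A=[mast,drum] B=[axle,valve] C=[nail,lathe,jar,fin]
Tick 5: prefer A, take mast from A; A=[drum] B=[axle,valve] C=[nail,lathe,jar,fin,mast]
Tick 6: prefer B, take axle from B; A=[drum] B=[valve] C=[nail,lathe,jar,fin,mast,axle]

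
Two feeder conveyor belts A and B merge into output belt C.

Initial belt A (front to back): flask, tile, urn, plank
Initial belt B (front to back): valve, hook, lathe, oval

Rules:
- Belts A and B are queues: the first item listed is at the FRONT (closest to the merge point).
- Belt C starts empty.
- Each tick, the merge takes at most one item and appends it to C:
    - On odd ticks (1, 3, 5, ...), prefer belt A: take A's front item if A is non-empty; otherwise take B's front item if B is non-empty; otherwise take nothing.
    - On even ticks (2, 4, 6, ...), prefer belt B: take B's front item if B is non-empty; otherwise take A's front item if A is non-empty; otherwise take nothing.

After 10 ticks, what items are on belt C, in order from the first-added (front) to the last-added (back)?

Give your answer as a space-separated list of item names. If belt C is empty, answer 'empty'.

Answer: flask valve tile hook urn lathe plank oval

Derivation:
Tick 1: prefer A, take flask from A; A=[tile,urn,plank] B=[valve,hook,lathe,oval] C=[flask]
Tick 2: prefer B, take valve from B; A=[tile,urn,plank] B=[hook,lathe,oval] C=[flask,valve]
Tick 3: prefer A, take tile from A; A=[urn,plank] B=[hook,lathe,oval] C=[flask,valve,tile]
Tick 4: prefer B, take hook from B; A=[urn,plank] B=[lathe,oval] C=[flask,valve,tile,hook]
Tick 5: prefer A, take urn from A; A=[plank] B=[lathe,oval] C=[flask,valve,tile,hook,urn]
Tick 6: prefer B, take lathe from B; A=[plank] B=[oval] C=[flask,valve,tile,hook,urn,lathe]
Tick 7: prefer A, take plank from A; A=[-] B=[oval] C=[flask,valve,tile,hook,urn,lathe,plank]
Tick 8: prefer B, take oval from B; A=[-] B=[-] C=[flask,valve,tile,hook,urn,lathe,plank,oval]
Tick 9: prefer A, both empty, nothing taken; A=[-] B=[-] C=[flask,valve,tile,hook,urn,lathe,plank,oval]
Tick 10: prefer B, both empty, nothing taken; A=[-] B=[-] C=[flask,valve,tile,hook,urn,lathe,plank,oval]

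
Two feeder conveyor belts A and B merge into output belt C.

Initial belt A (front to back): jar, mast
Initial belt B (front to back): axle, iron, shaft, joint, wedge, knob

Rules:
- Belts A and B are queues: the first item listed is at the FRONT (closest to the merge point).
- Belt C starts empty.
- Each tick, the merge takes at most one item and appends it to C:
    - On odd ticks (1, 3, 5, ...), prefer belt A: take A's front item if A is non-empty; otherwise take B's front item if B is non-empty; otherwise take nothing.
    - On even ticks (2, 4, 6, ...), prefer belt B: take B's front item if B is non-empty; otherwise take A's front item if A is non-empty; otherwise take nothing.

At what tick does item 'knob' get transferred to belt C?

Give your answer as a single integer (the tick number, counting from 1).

Tick 1: prefer A, take jar from A; A=[mast] B=[axle,iron,shaft,joint,wedge,knob] C=[jar]
Tick 2: prefer B, take axle from B; A=[mast] B=[iron,shaft,joint,wedge,knob] C=[jar,axle]
Tick 3: prefer A, take mast from A; A=[-] B=[iron,shaft,joint,wedge,knob] C=[jar,axle,mast]
Tick 4: prefer B, take iron from B; A=[-] B=[shaft,joint,wedge,knob] C=[jar,axle,mast,iron]
Tick 5: prefer A, take shaft from B; A=[-] B=[joint,wedge,knob] C=[jar,axle,mast,iron,shaft]
Tick 6: prefer B, take joint from B; A=[-] B=[wedge,knob] C=[jar,axle,mast,iron,shaft,joint]
Tick 7: prefer A, take wedge from B; A=[-] B=[knob] C=[jar,axle,mast,iron,shaft,joint,wedge]
Tick 8: prefer B, take knob from B; A=[-] B=[-] C=[jar,axle,mast,iron,shaft,joint,wedge,knob]

Answer: 8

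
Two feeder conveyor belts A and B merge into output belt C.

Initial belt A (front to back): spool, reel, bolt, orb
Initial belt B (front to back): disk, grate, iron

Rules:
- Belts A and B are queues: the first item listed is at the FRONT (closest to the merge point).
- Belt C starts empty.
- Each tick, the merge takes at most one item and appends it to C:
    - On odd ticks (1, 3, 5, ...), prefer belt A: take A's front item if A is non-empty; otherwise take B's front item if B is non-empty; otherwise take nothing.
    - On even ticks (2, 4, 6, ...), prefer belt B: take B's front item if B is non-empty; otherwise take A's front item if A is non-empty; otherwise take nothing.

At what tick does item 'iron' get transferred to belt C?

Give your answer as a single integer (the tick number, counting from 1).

Tick 1: prefer A, take spool from A; A=[reel,bolt,orb] B=[disk,grate,iron] C=[spool]
Tick 2: prefer B, take disk from B; A=[reel,bolt,orb] B=[grate,iron] C=[spool,disk]
Tick 3: prefer A, take reel from A; A=[bolt,orb] B=[grate,iron] C=[spool,disk,reel]
Tick 4: prefer B, take grate from B; A=[bolt,orb] B=[iron] C=[spool,disk,reel,grate]
Tick 5: prefer A, take bolt from A; A=[orb] B=[iron] C=[spool,disk,reel,grate,bolt]
Tick 6: prefer B, take iron from B; A=[orb] B=[-] C=[spool,disk,reel,grate,bolt,iron]

Answer: 6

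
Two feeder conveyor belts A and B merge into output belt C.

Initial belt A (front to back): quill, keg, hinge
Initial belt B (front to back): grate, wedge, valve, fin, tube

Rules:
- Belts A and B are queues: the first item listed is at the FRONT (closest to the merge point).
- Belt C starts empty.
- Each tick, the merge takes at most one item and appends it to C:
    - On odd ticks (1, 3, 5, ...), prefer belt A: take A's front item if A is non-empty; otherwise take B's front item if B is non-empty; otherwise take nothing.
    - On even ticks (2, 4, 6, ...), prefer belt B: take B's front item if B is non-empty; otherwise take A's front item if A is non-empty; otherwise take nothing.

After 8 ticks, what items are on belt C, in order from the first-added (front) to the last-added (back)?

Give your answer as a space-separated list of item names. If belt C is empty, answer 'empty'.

Answer: quill grate keg wedge hinge valve fin tube

Derivation:
Tick 1: prefer A, take quill from A; A=[keg,hinge] B=[grate,wedge,valve,fin,tube] C=[quill]
Tick 2: prefer B, take grate from B; A=[keg,hinge] B=[wedge,valve,fin,tube] C=[quill,grate]
Tick 3: prefer A, take keg from A; A=[hinge] B=[wedge,valve,fin,tube] C=[quill,grate,keg]
Tick 4: prefer B, take wedge from B; A=[hinge] B=[valve,fin,tube] C=[quill,grate,keg,wedge]
Tick 5: prefer A, take hinge from A; A=[-] B=[valve,fin,tube] C=[quill,grate,keg,wedge,hinge]
Tick 6: prefer B, take valve from B; A=[-] B=[fin,tube] C=[quill,grate,keg,wedge,hinge,valve]
Tick 7: prefer A, take fin from B; A=[-] B=[tube] C=[quill,grate,keg,wedge,hinge,valve,fin]
Tick 8: prefer B, take tube from B; A=[-] B=[-] C=[quill,grate,keg,wedge,hinge,valve,fin,tube]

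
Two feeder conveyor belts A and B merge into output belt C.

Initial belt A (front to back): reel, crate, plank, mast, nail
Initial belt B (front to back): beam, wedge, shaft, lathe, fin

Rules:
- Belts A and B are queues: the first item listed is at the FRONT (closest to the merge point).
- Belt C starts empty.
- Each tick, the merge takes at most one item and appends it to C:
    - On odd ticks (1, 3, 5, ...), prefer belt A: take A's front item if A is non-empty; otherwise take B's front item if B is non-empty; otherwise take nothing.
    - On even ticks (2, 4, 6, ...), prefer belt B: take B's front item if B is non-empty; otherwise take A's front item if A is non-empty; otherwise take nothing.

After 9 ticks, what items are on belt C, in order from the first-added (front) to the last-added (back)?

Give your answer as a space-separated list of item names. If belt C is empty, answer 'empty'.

Answer: reel beam crate wedge plank shaft mast lathe nail

Derivation:
Tick 1: prefer A, take reel from A; A=[crate,plank,mast,nail] B=[beam,wedge,shaft,lathe,fin] C=[reel]
Tick 2: prefer B, take beam from B; A=[crate,plank,mast,nail] B=[wedge,shaft,lathe,fin] C=[reel,beam]
Tick 3: prefer A, take crate from A; A=[plank,mast,nail] B=[wedge,shaft,lathe,fin] C=[reel,beam,crate]
Tick 4: prefer B, take wedge from B; A=[plank,mast,nail] B=[shaft,lathe,fin] C=[reel,beam,crate,wedge]
Tick 5: prefer A, take plank from A; A=[mast,nail] B=[shaft,lathe,fin] C=[reel,beam,crate,wedge,plank]
Tick 6: prefer B, take shaft from B; A=[mast,nail] B=[lathe,fin] C=[reel,beam,crate,wedge,plank,shaft]
Tick 7: prefer A, take mast from A; A=[nail] B=[lathe,fin] C=[reel,beam,crate,wedge,plank,shaft,mast]
Tick 8: prefer B, take lathe from B; A=[nail] B=[fin] C=[reel,beam,crate,wedge,plank,shaft,mast,lathe]
Tick 9: prefer A, take nail from A; A=[-] B=[fin] C=[reel,beam,crate,wedge,plank,shaft,mast,lathe,nail]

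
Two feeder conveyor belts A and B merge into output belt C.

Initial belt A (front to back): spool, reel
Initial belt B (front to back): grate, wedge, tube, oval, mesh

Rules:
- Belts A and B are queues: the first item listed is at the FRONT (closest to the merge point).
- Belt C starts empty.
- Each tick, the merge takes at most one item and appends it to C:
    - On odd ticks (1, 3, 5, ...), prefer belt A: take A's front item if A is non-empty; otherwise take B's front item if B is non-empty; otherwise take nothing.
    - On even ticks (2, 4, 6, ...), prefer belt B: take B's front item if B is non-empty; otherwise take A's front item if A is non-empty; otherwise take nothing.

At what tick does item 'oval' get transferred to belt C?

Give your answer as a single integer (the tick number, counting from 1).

Tick 1: prefer A, take spool from A; A=[reel] B=[grate,wedge,tube,oval,mesh] C=[spool]
Tick 2: prefer B, take grate from B; A=[reel] B=[wedge,tube,oval,mesh] C=[spool,grate]
Tick 3: prefer A, take reel from A; A=[-] B=[wedge,tube,oval,mesh] C=[spool,grate,reel]
Tick 4: prefer B, take wedge from B; A=[-] B=[tube,oval,mesh] C=[spool,grate,reel,wedge]
Tick 5: prefer A, take tube from B; A=[-] B=[oval,mesh] C=[spool,grate,reel,wedge,tube]
Tick 6: prefer B, take oval from B; A=[-] B=[mesh] C=[spool,grate,reel,wedge,tube,oval]

Answer: 6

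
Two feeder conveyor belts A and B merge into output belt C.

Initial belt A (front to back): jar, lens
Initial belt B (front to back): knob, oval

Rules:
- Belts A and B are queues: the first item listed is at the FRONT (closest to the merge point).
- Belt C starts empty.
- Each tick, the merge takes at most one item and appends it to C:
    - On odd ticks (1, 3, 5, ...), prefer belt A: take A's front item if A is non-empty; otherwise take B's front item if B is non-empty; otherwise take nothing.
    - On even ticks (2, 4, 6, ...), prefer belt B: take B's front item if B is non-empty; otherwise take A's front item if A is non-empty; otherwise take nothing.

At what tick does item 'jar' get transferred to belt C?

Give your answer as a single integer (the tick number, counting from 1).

Tick 1: prefer A, take jar from A; A=[lens] B=[knob,oval] C=[jar]

Answer: 1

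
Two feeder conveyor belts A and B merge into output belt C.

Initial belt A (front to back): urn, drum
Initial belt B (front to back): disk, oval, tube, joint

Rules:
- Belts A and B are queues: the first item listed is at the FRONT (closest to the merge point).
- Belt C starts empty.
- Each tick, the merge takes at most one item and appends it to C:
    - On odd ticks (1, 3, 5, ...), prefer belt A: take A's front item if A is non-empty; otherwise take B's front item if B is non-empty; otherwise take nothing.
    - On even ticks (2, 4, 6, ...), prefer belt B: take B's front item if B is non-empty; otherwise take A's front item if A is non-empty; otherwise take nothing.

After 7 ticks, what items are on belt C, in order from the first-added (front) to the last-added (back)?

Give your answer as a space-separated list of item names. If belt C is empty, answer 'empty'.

Answer: urn disk drum oval tube joint

Derivation:
Tick 1: prefer A, take urn from A; A=[drum] B=[disk,oval,tube,joint] C=[urn]
Tick 2: prefer B, take disk from B; A=[drum] B=[oval,tube,joint] C=[urn,disk]
Tick 3: prefer A, take drum from A; A=[-] B=[oval,tube,joint] C=[urn,disk,drum]
Tick 4: prefer B, take oval from B; A=[-] B=[tube,joint] C=[urn,disk,drum,oval]
Tick 5: prefer A, take tube from B; A=[-] B=[joint] C=[urn,disk,drum,oval,tube]
Tick 6: prefer B, take joint from B; A=[-] B=[-] C=[urn,disk,drum,oval,tube,joint]
Tick 7: prefer A, both empty, nothing taken; A=[-] B=[-] C=[urn,disk,drum,oval,tube,joint]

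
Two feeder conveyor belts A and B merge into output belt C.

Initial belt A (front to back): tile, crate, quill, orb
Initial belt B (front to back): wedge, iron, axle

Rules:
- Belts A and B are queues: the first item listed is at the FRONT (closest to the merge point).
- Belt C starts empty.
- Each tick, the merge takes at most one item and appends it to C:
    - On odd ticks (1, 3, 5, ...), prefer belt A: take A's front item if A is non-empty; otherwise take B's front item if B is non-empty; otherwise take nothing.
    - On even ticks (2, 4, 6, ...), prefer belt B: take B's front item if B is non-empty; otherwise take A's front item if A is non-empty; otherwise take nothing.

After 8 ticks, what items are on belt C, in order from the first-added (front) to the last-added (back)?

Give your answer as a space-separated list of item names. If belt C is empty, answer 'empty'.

Answer: tile wedge crate iron quill axle orb

Derivation:
Tick 1: prefer A, take tile from A; A=[crate,quill,orb] B=[wedge,iron,axle] C=[tile]
Tick 2: prefer B, take wedge from B; A=[crate,quill,orb] B=[iron,axle] C=[tile,wedge]
Tick 3: prefer A, take crate from A; A=[quill,orb] B=[iron,axle] C=[tile,wedge,crate]
Tick 4: prefer B, take iron from B; A=[quill,orb] B=[axle] C=[tile,wedge,crate,iron]
Tick 5: prefer A, take quill from A; A=[orb] B=[axle] C=[tile,wedge,crate,iron,quill]
Tick 6: prefer B, take axle from B; A=[orb] B=[-] C=[tile,wedge,crate,iron,quill,axle]
Tick 7: prefer A, take orb from A; A=[-] B=[-] C=[tile,wedge,crate,iron,quill,axle,orb]
Tick 8: prefer B, both empty, nothing taken; A=[-] B=[-] C=[tile,wedge,crate,iron,quill,axle,orb]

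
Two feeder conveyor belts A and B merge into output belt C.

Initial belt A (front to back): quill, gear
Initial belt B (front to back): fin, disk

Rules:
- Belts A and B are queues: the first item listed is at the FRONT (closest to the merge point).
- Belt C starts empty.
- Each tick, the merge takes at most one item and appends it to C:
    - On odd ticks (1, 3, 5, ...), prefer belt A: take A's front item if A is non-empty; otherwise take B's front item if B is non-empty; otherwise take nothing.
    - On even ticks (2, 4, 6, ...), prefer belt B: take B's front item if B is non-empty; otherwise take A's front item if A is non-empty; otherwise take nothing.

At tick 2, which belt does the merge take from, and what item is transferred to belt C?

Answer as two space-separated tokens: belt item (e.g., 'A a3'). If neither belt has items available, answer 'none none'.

Answer: B fin

Derivation:
Tick 1: prefer A, take quill from A; A=[gear] B=[fin,disk] C=[quill]
Tick 2: prefer B, take fin from B; A=[gear] B=[disk] C=[quill,fin]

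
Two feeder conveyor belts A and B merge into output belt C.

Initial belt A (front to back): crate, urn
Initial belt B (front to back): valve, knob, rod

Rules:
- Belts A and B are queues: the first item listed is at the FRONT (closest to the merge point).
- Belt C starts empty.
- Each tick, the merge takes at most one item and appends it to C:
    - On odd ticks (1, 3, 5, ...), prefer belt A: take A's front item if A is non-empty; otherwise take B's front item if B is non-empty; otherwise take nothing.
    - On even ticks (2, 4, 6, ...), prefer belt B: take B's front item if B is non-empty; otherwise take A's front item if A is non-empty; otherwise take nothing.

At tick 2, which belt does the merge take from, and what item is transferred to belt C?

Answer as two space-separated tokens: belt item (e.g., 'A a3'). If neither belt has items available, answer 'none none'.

Tick 1: prefer A, take crate from A; A=[urn] B=[valve,knob,rod] C=[crate]
Tick 2: prefer B, take valve from B; A=[urn] B=[knob,rod] C=[crate,valve]

Answer: B valve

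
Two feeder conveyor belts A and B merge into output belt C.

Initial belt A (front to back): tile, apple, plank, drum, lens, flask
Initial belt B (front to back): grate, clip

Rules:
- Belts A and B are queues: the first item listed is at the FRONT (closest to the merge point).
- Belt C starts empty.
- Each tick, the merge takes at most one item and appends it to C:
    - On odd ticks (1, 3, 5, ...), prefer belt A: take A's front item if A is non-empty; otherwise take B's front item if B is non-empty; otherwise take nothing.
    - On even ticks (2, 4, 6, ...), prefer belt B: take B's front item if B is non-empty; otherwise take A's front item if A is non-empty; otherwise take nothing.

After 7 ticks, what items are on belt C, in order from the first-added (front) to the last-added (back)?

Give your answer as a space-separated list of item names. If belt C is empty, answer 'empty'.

Answer: tile grate apple clip plank drum lens

Derivation:
Tick 1: prefer A, take tile from A; A=[apple,plank,drum,lens,flask] B=[grate,clip] C=[tile]
Tick 2: prefer B, take grate from B; A=[apple,plank,drum,lens,flask] B=[clip] C=[tile,grate]
Tick 3: prefer A, take apple from A; A=[plank,drum,lens,flask] B=[clip] C=[tile,grate,apple]
Tick 4: prefer B, take clip from B; A=[plank,drum,lens,flask] B=[-] C=[tile,grate,apple,clip]
Tick 5: prefer A, take plank from A; A=[drum,lens,flask] B=[-] C=[tile,grate,apple,clip,plank]
Tick 6: prefer B, take drum from A; A=[lens,flask] B=[-] C=[tile,grate,apple,clip,plank,drum]
Tick 7: prefer A, take lens from A; A=[flask] B=[-] C=[tile,grate,apple,clip,plank,drum,lens]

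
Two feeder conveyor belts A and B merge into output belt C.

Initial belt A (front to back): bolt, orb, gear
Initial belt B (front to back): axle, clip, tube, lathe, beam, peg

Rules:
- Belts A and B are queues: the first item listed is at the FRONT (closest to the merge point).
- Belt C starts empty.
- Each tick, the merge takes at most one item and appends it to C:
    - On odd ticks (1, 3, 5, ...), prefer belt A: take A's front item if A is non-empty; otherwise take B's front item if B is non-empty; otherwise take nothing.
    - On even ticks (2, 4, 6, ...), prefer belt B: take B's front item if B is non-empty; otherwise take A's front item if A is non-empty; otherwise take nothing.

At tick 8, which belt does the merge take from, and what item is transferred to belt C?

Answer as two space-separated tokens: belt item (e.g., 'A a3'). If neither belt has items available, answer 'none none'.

Tick 1: prefer A, take bolt from A; A=[orb,gear] B=[axle,clip,tube,lathe,beam,peg] C=[bolt]
Tick 2: prefer B, take axle from B; A=[orb,gear] B=[clip,tube,lathe,beam,peg] C=[bolt,axle]
Tick 3: prefer A, take orb from A; A=[gear] B=[clip,tube,lathe,beam,peg] C=[bolt,axle,orb]
Tick 4: prefer B, take clip from B; A=[gear] B=[tube,lathe,beam,peg] C=[bolt,axle,orb,clip]
Tick 5: prefer A, take gear from A; A=[-] B=[tube,lathe,beam,peg] C=[bolt,axle,orb,clip,gear]
Tick 6: prefer B, take tube from B; A=[-] B=[lathe,beam,peg] C=[bolt,axle,orb,clip,gear,tube]
Tick 7: prefer A, take lathe from B; A=[-] B=[beam,peg] C=[bolt,axle,orb,clip,gear,tube,lathe]
Tick 8: prefer B, take beam from B; A=[-] B=[peg] C=[bolt,axle,orb,clip,gear,tube,lathe,beam]

Answer: B beam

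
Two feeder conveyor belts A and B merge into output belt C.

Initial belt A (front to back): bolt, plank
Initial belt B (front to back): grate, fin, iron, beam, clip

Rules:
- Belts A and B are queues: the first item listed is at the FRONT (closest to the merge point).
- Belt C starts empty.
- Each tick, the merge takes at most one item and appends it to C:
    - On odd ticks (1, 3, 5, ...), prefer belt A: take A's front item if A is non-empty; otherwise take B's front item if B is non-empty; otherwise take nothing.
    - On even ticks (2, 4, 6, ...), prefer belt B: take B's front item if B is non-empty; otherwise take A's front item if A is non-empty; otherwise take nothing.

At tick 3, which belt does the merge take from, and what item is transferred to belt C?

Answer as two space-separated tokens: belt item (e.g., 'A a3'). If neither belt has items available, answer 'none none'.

Tick 1: prefer A, take bolt from A; A=[plank] B=[grate,fin,iron,beam,clip] C=[bolt]
Tick 2: prefer B, take grate from B; A=[plank] B=[fin,iron,beam,clip] C=[bolt,grate]
Tick 3: prefer A, take plank from A; A=[-] B=[fin,iron,beam,clip] C=[bolt,grate,plank]

Answer: A plank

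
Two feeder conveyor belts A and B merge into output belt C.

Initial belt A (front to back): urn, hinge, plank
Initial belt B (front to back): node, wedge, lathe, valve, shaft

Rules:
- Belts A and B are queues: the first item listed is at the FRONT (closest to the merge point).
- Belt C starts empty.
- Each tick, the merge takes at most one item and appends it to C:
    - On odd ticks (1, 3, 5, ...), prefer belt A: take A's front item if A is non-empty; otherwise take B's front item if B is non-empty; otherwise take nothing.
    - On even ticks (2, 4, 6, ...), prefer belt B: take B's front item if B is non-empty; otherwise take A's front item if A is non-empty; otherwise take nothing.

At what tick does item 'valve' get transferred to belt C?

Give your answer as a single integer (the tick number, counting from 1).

Answer: 7

Derivation:
Tick 1: prefer A, take urn from A; A=[hinge,plank] B=[node,wedge,lathe,valve,shaft] C=[urn]
Tick 2: prefer B, take node from B; A=[hinge,plank] B=[wedge,lathe,valve,shaft] C=[urn,node]
Tick 3: prefer A, take hinge from A; A=[plank] B=[wedge,lathe,valve,shaft] C=[urn,node,hinge]
Tick 4: prefer B, take wedge from B; A=[plank] B=[lathe,valve,shaft] C=[urn,node,hinge,wedge]
Tick 5: prefer A, take plank from A; A=[-] B=[lathe,valve,shaft] C=[urn,node,hinge,wedge,plank]
Tick 6: prefer B, take lathe from B; A=[-] B=[valve,shaft] C=[urn,node,hinge,wedge,plank,lathe]
Tick 7: prefer A, take valve from B; A=[-] B=[shaft] C=[urn,node,hinge,wedge,plank,lathe,valve]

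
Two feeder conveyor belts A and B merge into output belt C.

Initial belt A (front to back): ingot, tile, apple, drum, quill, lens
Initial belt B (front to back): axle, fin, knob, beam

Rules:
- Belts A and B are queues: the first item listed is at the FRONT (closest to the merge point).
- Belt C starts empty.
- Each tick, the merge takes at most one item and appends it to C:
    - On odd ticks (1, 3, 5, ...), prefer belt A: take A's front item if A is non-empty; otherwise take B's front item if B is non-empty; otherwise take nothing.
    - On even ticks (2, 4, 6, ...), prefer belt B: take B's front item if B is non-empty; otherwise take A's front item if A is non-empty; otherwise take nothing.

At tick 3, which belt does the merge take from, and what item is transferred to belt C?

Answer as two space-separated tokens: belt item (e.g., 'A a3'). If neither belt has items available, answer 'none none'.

Tick 1: prefer A, take ingot from A; A=[tile,apple,drum,quill,lens] B=[axle,fin,knob,beam] C=[ingot]
Tick 2: prefer B, take axle from B; A=[tile,apple,drum,quill,lens] B=[fin,knob,beam] C=[ingot,axle]
Tick 3: prefer A, take tile from A; A=[apple,drum,quill,lens] B=[fin,knob,beam] C=[ingot,axle,tile]

Answer: A tile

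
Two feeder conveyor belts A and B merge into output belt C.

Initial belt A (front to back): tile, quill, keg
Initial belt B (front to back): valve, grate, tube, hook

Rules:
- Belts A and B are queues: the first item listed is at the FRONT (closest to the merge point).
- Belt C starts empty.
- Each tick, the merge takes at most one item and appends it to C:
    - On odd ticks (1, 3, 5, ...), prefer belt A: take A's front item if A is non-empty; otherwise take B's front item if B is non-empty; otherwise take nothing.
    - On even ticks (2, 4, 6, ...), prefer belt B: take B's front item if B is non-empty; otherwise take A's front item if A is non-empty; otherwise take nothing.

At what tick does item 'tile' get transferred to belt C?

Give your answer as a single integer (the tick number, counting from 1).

Answer: 1

Derivation:
Tick 1: prefer A, take tile from A; A=[quill,keg] B=[valve,grate,tube,hook] C=[tile]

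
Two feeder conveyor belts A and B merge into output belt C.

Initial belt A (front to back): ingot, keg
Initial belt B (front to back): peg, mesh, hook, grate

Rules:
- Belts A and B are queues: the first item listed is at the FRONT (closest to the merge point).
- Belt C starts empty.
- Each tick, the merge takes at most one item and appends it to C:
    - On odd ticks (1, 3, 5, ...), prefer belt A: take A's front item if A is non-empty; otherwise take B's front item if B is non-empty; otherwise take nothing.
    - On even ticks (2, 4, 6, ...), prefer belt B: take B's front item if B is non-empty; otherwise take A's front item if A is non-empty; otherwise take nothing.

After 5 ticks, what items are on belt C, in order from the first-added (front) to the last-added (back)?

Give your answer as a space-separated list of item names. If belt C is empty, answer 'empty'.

Answer: ingot peg keg mesh hook

Derivation:
Tick 1: prefer A, take ingot from A; A=[keg] B=[peg,mesh,hook,grate] C=[ingot]
Tick 2: prefer B, take peg from B; A=[keg] B=[mesh,hook,grate] C=[ingot,peg]
Tick 3: prefer A, take keg from A; A=[-] B=[mesh,hook,grate] C=[ingot,peg,keg]
Tick 4: prefer B, take mesh from B; A=[-] B=[hook,grate] C=[ingot,peg,keg,mesh]
Tick 5: prefer A, take hook from B; A=[-] B=[grate] C=[ingot,peg,keg,mesh,hook]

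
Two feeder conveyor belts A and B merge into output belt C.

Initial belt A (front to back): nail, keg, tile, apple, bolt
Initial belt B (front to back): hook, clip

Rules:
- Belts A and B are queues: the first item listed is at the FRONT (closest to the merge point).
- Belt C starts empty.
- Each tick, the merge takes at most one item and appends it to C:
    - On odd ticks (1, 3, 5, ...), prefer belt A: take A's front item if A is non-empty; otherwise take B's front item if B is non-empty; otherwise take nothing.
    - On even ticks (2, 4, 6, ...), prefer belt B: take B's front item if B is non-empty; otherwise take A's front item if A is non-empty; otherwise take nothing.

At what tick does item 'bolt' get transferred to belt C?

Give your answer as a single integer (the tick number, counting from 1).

Answer: 7

Derivation:
Tick 1: prefer A, take nail from A; A=[keg,tile,apple,bolt] B=[hook,clip] C=[nail]
Tick 2: prefer B, take hook from B; A=[keg,tile,apple,bolt] B=[clip] C=[nail,hook]
Tick 3: prefer A, take keg from A; A=[tile,apple,bolt] B=[clip] C=[nail,hook,keg]
Tick 4: prefer B, take clip from B; A=[tile,apple,bolt] B=[-] C=[nail,hook,keg,clip]
Tick 5: prefer A, take tile from A; A=[apple,bolt] B=[-] C=[nail,hook,keg,clip,tile]
Tick 6: prefer B, take apple from A; A=[bolt] B=[-] C=[nail,hook,keg,clip,tile,apple]
Tick 7: prefer A, take bolt from A; A=[-] B=[-] C=[nail,hook,keg,clip,tile,apple,bolt]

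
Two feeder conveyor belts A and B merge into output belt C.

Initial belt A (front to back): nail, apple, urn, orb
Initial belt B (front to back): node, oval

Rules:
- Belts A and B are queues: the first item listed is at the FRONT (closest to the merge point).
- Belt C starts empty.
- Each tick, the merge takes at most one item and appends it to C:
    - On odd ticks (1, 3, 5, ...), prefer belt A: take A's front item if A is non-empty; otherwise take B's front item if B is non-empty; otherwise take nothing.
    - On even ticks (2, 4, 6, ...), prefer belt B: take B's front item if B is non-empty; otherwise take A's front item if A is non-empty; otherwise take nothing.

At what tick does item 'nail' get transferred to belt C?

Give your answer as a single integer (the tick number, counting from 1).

Answer: 1

Derivation:
Tick 1: prefer A, take nail from A; A=[apple,urn,orb] B=[node,oval] C=[nail]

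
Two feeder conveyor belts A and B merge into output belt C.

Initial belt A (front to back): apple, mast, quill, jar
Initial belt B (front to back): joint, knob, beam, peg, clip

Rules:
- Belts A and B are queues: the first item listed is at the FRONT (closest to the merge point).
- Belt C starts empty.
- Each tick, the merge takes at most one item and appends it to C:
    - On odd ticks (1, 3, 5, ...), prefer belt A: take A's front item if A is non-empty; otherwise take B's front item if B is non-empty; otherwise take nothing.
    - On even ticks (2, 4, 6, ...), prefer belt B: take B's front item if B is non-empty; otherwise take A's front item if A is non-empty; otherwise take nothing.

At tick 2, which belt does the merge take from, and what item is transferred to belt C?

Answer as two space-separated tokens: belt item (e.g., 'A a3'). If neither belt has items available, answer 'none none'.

Answer: B joint

Derivation:
Tick 1: prefer A, take apple from A; A=[mast,quill,jar] B=[joint,knob,beam,peg,clip] C=[apple]
Tick 2: prefer B, take joint from B; A=[mast,quill,jar] B=[knob,beam,peg,clip] C=[apple,joint]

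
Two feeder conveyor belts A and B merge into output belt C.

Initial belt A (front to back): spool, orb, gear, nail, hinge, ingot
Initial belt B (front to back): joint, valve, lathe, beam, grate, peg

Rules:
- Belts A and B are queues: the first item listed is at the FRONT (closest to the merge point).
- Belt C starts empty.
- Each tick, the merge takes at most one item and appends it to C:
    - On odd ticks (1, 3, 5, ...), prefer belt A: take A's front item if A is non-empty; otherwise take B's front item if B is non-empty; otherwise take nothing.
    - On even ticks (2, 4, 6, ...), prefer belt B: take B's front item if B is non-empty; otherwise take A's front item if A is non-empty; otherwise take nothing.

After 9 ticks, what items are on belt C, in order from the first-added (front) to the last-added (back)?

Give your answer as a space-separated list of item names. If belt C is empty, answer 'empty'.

Tick 1: prefer A, take spool from A; A=[orb,gear,nail,hinge,ingot] B=[joint,valve,lathe,beam,grate,peg] C=[spool]
Tick 2: prefer B, take joint from B; A=[orb,gear,nail,hinge,ingot] B=[valve,lathe,beam,grate,peg] C=[spool,joint]
Tick 3: prefer A, take orb from A; A=[gear,nail,hinge,ingot] B=[valve,lathe,beam,grate,peg] C=[spool,joint,orb]
Tick 4: prefer B, take valve from B; A=[gear,nail,hinge,ingot] B=[lathe,beam,grate,peg] C=[spool,joint,orb,valve]
Tick 5: prefer A, take gear from A; A=[nail,hinge,ingot] B=[lathe,beam,grate,peg] C=[spool,joint,orb,valve,gear]
Tick 6: prefer B, take lathe from B; A=[nail,hinge,ingot] B=[beam,grate,peg] C=[spool,joint,orb,valve,gear,lathe]
Tick 7: prefer A, take nail from A; A=[hinge,ingot] B=[beam,grate,peg] C=[spool,joint,orb,valve,gear,lathe,nail]
Tick 8: prefer B, take beam from B; A=[hinge,ingot] B=[grate,peg] C=[spool,joint,orb,valve,gear,lathe,nail,beam]
Tick 9: prefer A, take hinge from A; A=[ingot] B=[grate,peg] C=[spool,joint,orb,valve,gear,lathe,nail,beam,hinge]

Answer: spool joint orb valve gear lathe nail beam hinge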